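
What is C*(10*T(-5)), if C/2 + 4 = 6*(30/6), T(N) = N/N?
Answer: 520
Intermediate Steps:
T(N) = 1
C = 52 (C = -8 + 2*(6*(30/6)) = -8 + 2*(6*(30*(1/6))) = -8 + 2*(6*5) = -8 + 2*30 = -8 + 60 = 52)
C*(10*T(-5)) = 52*(10*1) = 52*10 = 520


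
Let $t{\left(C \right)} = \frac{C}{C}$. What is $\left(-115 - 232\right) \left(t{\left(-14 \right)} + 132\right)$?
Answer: $-46151$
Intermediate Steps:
$t{\left(C \right)} = 1$
$\left(-115 - 232\right) \left(t{\left(-14 \right)} + 132\right) = \left(-115 - 232\right) \left(1 + 132\right) = \left(-347\right) 133 = -46151$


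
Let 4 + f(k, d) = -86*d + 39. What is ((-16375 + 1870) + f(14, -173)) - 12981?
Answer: -12573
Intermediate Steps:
f(k, d) = 35 - 86*d (f(k, d) = -4 + (-86*d + 39) = -4 + (39 - 86*d) = 35 - 86*d)
((-16375 + 1870) + f(14, -173)) - 12981 = ((-16375 + 1870) + (35 - 86*(-173))) - 12981 = (-14505 + (35 + 14878)) - 12981 = (-14505 + 14913) - 12981 = 408 - 12981 = -12573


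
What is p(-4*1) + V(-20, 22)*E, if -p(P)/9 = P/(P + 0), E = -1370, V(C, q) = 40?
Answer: -54809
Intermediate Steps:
p(P) = -9 (p(P) = -9*P/(P + 0) = -9*P/P = -9*1 = -9)
p(-4*1) + V(-20, 22)*E = -9 + 40*(-1370) = -9 - 54800 = -54809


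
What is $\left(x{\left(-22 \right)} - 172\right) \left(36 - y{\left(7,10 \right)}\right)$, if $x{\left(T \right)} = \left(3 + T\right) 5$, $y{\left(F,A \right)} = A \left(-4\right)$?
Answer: $-20292$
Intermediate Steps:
$y{\left(F,A \right)} = - 4 A$
$x{\left(T \right)} = 15 + 5 T$
$\left(x{\left(-22 \right)} - 172\right) \left(36 - y{\left(7,10 \right)}\right) = \left(\left(15 + 5 \left(-22\right)\right) - 172\right) \left(36 - \left(-4\right) 10\right) = \left(\left(15 - 110\right) - 172\right) \left(36 - -40\right) = \left(-95 - 172\right) \left(36 + 40\right) = \left(-267\right) 76 = -20292$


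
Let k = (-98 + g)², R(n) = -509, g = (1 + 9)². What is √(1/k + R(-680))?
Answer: I*√2035/2 ≈ 22.555*I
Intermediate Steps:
g = 100 (g = 10² = 100)
k = 4 (k = (-98 + 100)² = 2² = 4)
√(1/k + R(-680)) = √(1/4 - 509) = √(¼ - 509) = √(-2035/4) = I*√2035/2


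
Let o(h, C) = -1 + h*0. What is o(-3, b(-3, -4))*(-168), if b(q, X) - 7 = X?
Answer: 168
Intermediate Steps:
b(q, X) = 7 + X
o(h, C) = -1 (o(h, C) = -1 + 0 = -1)
o(-3, b(-3, -4))*(-168) = -1*(-168) = 168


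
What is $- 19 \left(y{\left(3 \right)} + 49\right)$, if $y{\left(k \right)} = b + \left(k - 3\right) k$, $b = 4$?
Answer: $-1007$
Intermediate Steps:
$y{\left(k \right)} = 4 + k \left(-3 + k\right)$ ($y{\left(k \right)} = 4 + \left(k - 3\right) k = 4 + \left(-3 + k\right) k = 4 + k \left(-3 + k\right)$)
$- 19 \left(y{\left(3 \right)} + 49\right) = - 19 \left(\left(4 + 3^{2} - 9\right) + 49\right) = - 19 \left(\left(4 + 9 - 9\right) + 49\right) = - 19 \left(4 + 49\right) = \left(-19\right) 53 = -1007$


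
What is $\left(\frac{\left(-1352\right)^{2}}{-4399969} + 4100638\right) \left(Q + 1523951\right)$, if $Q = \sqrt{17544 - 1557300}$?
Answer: $\frac{27496157565298268418}{4399969} + \frac{108256069513908 i \sqrt{42771}}{4399969} \approx 6.2492 \cdot 10^{12} + 5.0884 \cdot 10^{9} i$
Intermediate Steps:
$Q = 6 i \sqrt{42771}$ ($Q = \sqrt{-1539756} = 6 i \sqrt{42771} \approx 1240.9 i$)
$\left(\frac{\left(-1352\right)^{2}}{-4399969} + 4100638\right) \left(Q + 1523951\right) = \left(\frac{\left(-1352\right)^{2}}{-4399969} + 4100638\right) \left(6 i \sqrt{42771} + 1523951\right) = \left(1827904 \left(- \frac{1}{4399969}\right) + 4100638\right) \left(1523951 + 6 i \sqrt{42771}\right) = \left(- \frac{1827904}{4399969} + 4100638\right) \left(1523951 + 6 i \sqrt{42771}\right) = \frac{18042678252318 \left(1523951 + 6 i \sqrt{42771}\right)}{4399969} = \frac{27496157565298268418}{4399969} + \frac{108256069513908 i \sqrt{42771}}{4399969}$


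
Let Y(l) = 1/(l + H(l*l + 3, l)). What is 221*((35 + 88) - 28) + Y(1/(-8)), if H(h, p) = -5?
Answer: 860787/41 ≈ 20995.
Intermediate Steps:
Y(l) = 1/(-5 + l) (Y(l) = 1/(l - 5) = 1/(-5 + l))
221*((35 + 88) - 28) + Y(1/(-8)) = 221*((35 + 88) - 28) + 1/(-5 + 1/(-8)) = 221*(123 - 28) + 1/(-5 - ⅛) = 221*95 + 1/(-41/8) = 20995 - 8/41 = 860787/41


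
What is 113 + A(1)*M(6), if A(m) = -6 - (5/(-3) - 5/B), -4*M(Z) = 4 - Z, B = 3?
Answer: 335/3 ≈ 111.67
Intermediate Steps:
M(Z) = -1 + Z/4 (M(Z) = -(4 - Z)/4 = -1 + Z/4)
A(m) = -8/3 (A(m) = -6 - (5/(-3) - 5/3) = -6 - (5*(-⅓) - 5*⅓) = -6 - (-5/3 - 5/3) = -6 - 1*(-10/3) = -6 + 10/3 = -8/3)
113 + A(1)*M(6) = 113 - 8*(-1 + (¼)*6)/3 = 113 - 8*(-1 + 3/2)/3 = 113 - 8/3*½ = 113 - 4/3 = 335/3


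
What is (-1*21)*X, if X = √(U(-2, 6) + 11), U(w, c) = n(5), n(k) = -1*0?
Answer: -21*√11 ≈ -69.649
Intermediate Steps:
n(k) = 0
U(w, c) = 0
X = √11 (X = √(0 + 11) = √11 ≈ 3.3166)
(-1*21)*X = (-1*21)*√11 = -21*√11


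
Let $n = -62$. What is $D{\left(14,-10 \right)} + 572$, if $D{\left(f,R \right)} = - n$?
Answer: $634$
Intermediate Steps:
$D{\left(f,R \right)} = 62$ ($D{\left(f,R \right)} = \left(-1\right) \left(-62\right) = 62$)
$D{\left(14,-10 \right)} + 572 = 62 + 572 = 634$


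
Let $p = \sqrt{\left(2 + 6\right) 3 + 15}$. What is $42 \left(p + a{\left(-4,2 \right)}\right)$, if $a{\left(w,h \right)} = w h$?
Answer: $-336 + 42 \sqrt{39} \approx -73.71$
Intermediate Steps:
$a{\left(w,h \right)} = h w$
$p = \sqrt{39}$ ($p = \sqrt{8 \cdot 3 + 15} = \sqrt{24 + 15} = \sqrt{39} \approx 6.245$)
$42 \left(p + a{\left(-4,2 \right)}\right) = 42 \left(\sqrt{39} + 2 \left(-4\right)\right) = 42 \left(\sqrt{39} - 8\right) = 42 \left(-8 + \sqrt{39}\right) = -336 + 42 \sqrt{39}$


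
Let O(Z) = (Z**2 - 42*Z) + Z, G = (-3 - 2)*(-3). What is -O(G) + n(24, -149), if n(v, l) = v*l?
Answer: -3186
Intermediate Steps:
G = 15 (G = -5*(-3) = 15)
O(Z) = Z**2 - 41*Z
n(v, l) = l*v
-O(G) + n(24, -149) = -15*(-41 + 15) - 149*24 = -15*(-26) - 3576 = -1*(-390) - 3576 = 390 - 3576 = -3186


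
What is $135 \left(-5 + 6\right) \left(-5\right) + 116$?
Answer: $-559$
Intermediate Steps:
$135 \left(-5 + 6\right) \left(-5\right) + 116 = 135 \cdot 1 \left(-5\right) + 116 = 135 \left(-5\right) + 116 = -675 + 116 = -559$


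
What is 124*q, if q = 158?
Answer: 19592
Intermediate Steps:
124*q = 124*158 = 19592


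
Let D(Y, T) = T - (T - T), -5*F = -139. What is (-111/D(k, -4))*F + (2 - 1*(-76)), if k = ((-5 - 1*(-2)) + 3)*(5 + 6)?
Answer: 16989/20 ≈ 849.45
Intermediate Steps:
F = 139/5 (F = -1/5*(-139) = 139/5 ≈ 27.800)
k = 0 (k = ((-5 + 2) + 3)*11 = (-3 + 3)*11 = 0*11 = 0)
D(Y, T) = T (D(Y, T) = T - 1*0 = T + 0 = T)
(-111/D(k, -4))*F + (2 - 1*(-76)) = -111/(-4)*(139/5) + (2 - 1*(-76)) = -111*(-1/4)*(139/5) + (2 + 76) = (111/4)*(139/5) + 78 = 15429/20 + 78 = 16989/20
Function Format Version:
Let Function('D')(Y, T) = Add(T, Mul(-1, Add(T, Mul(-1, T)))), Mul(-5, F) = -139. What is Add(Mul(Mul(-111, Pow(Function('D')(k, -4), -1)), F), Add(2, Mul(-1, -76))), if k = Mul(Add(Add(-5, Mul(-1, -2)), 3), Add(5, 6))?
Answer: Rational(16989, 20) ≈ 849.45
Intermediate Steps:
F = Rational(139, 5) (F = Mul(Rational(-1, 5), -139) = Rational(139, 5) ≈ 27.800)
k = 0 (k = Mul(Add(Add(-5, 2), 3), 11) = Mul(Add(-3, 3), 11) = Mul(0, 11) = 0)
Function('D')(Y, T) = T (Function('D')(Y, T) = Add(T, Mul(-1, 0)) = Add(T, 0) = T)
Add(Mul(Mul(-111, Pow(Function('D')(k, -4), -1)), F), Add(2, Mul(-1, -76))) = Add(Mul(Mul(-111, Pow(-4, -1)), Rational(139, 5)), Add(2, Mul(-1, -76))) = Add(Mul(Mul(-111, Rational(-1, 4)), Rational(139, 5)), Add(2, 76)) = Add(Mul(Rational(111, 4), Rational(139, 5)), 78) = Add(Rational(15429, 20), 78) = Rational(16989, 20)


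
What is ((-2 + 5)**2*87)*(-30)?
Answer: -23490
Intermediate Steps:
((-2 + 5)**2*87)*(-30) = (3**2*87)*(-30) = (9*87)*(-30) = 783*(-30) = -23490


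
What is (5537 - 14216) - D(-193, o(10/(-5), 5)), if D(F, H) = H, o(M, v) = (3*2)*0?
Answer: -8679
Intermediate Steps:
o(M, v) = 0 (o(M, v) = 6*0 = 0)
(5537 - 14216) - D(-193, o(10/(-5), 5)) = (5537 - 14216) - 1*0 = -8679 + 0 = -8679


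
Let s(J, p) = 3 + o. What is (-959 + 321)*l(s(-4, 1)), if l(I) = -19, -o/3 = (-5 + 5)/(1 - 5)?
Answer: 12122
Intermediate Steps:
o = 0 (o = -3*(-5 + 5)/(1 - 5) = -0/(-4) = -0*(-1)/4 = -3*0 = 0)
s(J, p) = 3 (s(J, p) = 3 + 0 = 3)
(-959 + 321)*l(s(-4, 1)) = (-959 + 321)*(-19) = -638*(-19) = 12122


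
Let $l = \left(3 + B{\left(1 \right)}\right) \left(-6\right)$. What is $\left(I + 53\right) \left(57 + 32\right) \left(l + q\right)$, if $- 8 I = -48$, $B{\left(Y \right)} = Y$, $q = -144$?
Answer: $-882168$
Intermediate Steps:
$I = 6$ ($I = \left(- \frac{1}{8}\right) \left(-48\right) = 6$)
$l = -24$ ($l = \left(3 + 1\right) \left(-6\right) = 4 \left(-6\right) = -24$)
$\left(I + 53\right) \left(57 + 32\right) \left(l + q\right) = \left(6 + 53\right) \left(57 + 32\right) \left(-24 - 144\right) = 59 \cdot 89 \left(-168\right) = 5251 \left(-168\right) = -882168$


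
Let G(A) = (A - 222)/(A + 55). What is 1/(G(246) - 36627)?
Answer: -301/11024703 ≈ -2.7302e-5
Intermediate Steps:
G(A) = (-222 + A)/(55 + A)
1/(G(246) - 36627) = 1/((-222 + 246)/(55 + 246) - 36627) = 1/(24/301 - 36627) = 1/(-11024703/301) = -301/11024703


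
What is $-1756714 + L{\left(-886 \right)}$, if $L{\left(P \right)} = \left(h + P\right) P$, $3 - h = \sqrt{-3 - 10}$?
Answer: $-974376 + 886 i \sqrt{13} \approx -9.7438 \cdot 10^{5} + 3194.5 i$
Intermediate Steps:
$h = 3 - i \sqrt{13}$ ($h = 3 - \sqrt{-3 - 10} = 3 - \sqrt{-13} = 3 - i \sqrt{13} \approx 3.0 - 3.6056 i$)
$L{\left(P \right)} = P \left(3 + P - i \sqrt{13}\right)$ ($L{\left(P \right)} = \left(\left(3 - i \sqrt{13}\right) + P\right) P = \left(3 + P - i \sqrt{13}\right) P = P \left(3 + P - i \sqrt{13}\right)$)
$-1756714 + L{\left(-886 \right)} = -1756714 - 886 \left(3 - 886 - i \sqrt{13}\right) = -1756714 - 886 \left(-883 - i \sqrt{13}\right) = -1756714 + \left(782338 + 886 i \sqrt{13}\right) = -974376 + 886 i \sqrt{13}$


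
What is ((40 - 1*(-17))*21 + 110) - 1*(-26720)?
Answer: 28027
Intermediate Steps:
((40 - 1*(-17))*21 + 110) - 1*(-26720) = ((40 + 17)*21 + 110) + 26720 = (57*21 + 110) + 26720 = (1197 + 110) + 26720 = 1307 + 26720 = 28027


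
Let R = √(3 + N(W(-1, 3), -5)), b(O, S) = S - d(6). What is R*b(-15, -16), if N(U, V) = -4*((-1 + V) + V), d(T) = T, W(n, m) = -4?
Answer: -22*√47 ≈ -150.82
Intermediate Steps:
N(U, V) = 4 - 8*V (N(U, V) = -4*(-1 + 2*V) = 4 - 8*V)
b(O, S) = -6 + S (b(O, S) = S - 1*6 = S - 6 = -6 + S)
R = √47 (R = √(3 + (4 - 8*(-5))) = √(3 + (4 + 40)) = √(3 + 44) = √47 ≈ 6.8557)
R*b(-15, -16) = √47*(-6 - 16) = √47*(-22) = -22*√47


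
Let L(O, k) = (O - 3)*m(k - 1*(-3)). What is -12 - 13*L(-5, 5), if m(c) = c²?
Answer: 6644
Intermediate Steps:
L(O, k) = (3 + k)²*(-3 + O) (L(O, k) = (O - 3)*(k - 1*(-3))² = (-3 + O)*(k + 3)² = (-3 + O)*(3 + k)² = (3 + k)²*(-3 + O))
-12 - 13*L(-5, 5) = -12 - 13*(3 + 5)²*(-3 - 5) = -12 - 13*8²*(-8) = -12 - 832*(-8) = -12 - 13*(-512) = -12 + 6656 = 6644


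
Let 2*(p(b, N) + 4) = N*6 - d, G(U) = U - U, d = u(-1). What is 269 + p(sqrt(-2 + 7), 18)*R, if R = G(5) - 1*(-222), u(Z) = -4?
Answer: 11813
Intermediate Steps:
d = -4
G(U) = 0
p(b, N) = -2 + 3*N (p(b, N) = -4 + (N*6 - 1*(-4))/2 = -4 + (6*N + 4)/2 = -4 + (4 + 6*N)/2 = -4 + (2 + 3*N) = -2 + 3*N)
R = 222 (R = 0 - 1*(-222) = 0 + 222 = 222)
269 + p(sqrt(-2 + 7), 18)*R = 269 + (-2 + 3*18)*222 = 269 + (-2 + 54)*222 = 269 + 52*222 = 269 + 11544 = 11813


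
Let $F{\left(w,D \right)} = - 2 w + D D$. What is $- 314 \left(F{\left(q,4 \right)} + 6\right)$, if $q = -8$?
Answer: $-11932$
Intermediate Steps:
$F{\left(w,D \right)} = D^{2} - 2 w$ ($F{\left(w,D \right)} = - 2 w + D^{2} = D^{2} - 2 w$)
$- 314 \left(F{\left(q,4 \right)} + 6\right) = - 314 \left(\left(4^{2} - -16\right) + 6\right) = - 314 \left(\left(16 + 16\right) + 6\right) = - 314 \left(32 + 6\right) = \left(-314\right) 38 = -11932$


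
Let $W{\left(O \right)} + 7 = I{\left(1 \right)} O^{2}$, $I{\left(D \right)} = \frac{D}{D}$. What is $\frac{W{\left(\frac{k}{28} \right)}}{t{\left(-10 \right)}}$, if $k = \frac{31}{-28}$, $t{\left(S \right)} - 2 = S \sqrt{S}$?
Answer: $- \frac{4301631}{308557312} - \frac{21508155 i \sqrt{10}}{308557312} \approx -0.013941 - 0.22043 i$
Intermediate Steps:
$I{\left(D \right)} = 1$
$t{\left(S \right)} = 2 + S^{\frac{3}{2}}$ ($t{\left(S \right)} = 2 + S \sqrt{S} = 2 + S^{\frac{3}{2}}$)
$k = - \frac{31}{28}$ ($k = 31 \left(- \frac{1}{28}\right) = - \frac{31}{28} \approx -1.1071$)
$W{\left(O \right)} = -7 + O^{2}$ ($W{\left(O \right)} = -7 + 1 O^{2} = -7 + O^{2}$)
$\frac{W{\left(\frac{k}{28} \right)}}{t{\left(-10 \right)}} = \frac{-7 + \left(- \frac{31}{28 \cdot 28}\right)^{2}}{2 + \left(-10\right)^{\frac{3}{2}}} = \frac{-7 + \left(\left(- \frac{31}{28}\right) \frac{1}{28}\right)^{2}}{2 - 10 i \sqrt{10}} = \frac{-7 + \left(- \frac{31}{784}\right)^{2}}{2 - 10 i \sqrt{10}} = \frac{-7 + \frac{961}{614656}}{2 - 10 i \sqrt{10}} = - \frac{4301631}{614656 \left(2 - 10 i \sqrt{10}\right)}$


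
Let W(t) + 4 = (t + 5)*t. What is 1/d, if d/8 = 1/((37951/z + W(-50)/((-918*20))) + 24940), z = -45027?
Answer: 1145388519211/367420320 ≈ 3117.4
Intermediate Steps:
W(t) = -4 + t*(5 + t) (W(t) = -4 + (t + 5)*t = -4 + (5 + t)*t = -4 + t*(5 + t))
d = 367420320/1145388519211 (d = 8/((37951/(-45027) + (-4 + (-50)² + 5*(-50))/((-918*20))) + 24940) = 8/((37951*(-1/45027) + (-4 + 2500 - 250)/(-18360)) + 24940) = 8/((-37951/45027 + 2246*(-1/18360)) + 24940) = 8/((-37951/45027 - 1123/9180) + 24940) = 8/(-44328389/45927540 + 24940) = 8/(1145388519211/45927540) = 8*(45927540/1145388519211) = 367420320/1145388519211 ≈ 0.00032078)
1/d = 1/(367420320/1145388519211) = 1145388519211/367420320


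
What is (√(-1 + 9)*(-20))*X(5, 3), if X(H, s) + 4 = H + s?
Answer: -160*√2 ≈ -226.27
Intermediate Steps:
X(H, s) = -4 + H + s (X(H, s) = -4 + (H + s) = -4 + H + s)
(√(-1 + 9)*(-20))*X(5, 3) = (√(-1 + 9)*(-20))*(-4 + 5 + 3) = (√8*(-20))*4 = ((2*√2)*(-20))*4 = -40*√2*4 = -160*√2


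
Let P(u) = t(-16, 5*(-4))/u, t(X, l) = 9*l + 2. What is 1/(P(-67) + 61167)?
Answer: 67/4098367 ≈ 1.6348e-5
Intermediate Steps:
t(X, l) = 2 + 9*l
P(u) = -178/u (P(u) = (2 + 9*(5*(-4)))/u = (2 + 9*(-20))/u = (2 - 180)/u = -178/u)
1/(P(-67) + 61167) = 1/(-178/(-67) + 61167) = 1/(-178*(-1/67) + 61167) = 1/(178/67 + 61167) = 1/(4098367/67) = 67/4098367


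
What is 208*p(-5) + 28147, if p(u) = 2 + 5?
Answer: 29603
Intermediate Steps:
p(u) = 7
208*p(-5) + 28147 = 208*7 + 28147 = 1456 + 28147 = 29603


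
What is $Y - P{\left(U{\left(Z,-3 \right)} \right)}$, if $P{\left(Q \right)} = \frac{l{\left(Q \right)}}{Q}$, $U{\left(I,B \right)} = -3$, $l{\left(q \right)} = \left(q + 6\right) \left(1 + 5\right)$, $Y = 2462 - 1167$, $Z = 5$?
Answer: $1301$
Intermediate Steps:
$Y = 1295$
$l{\left(q \right)} = 36 + 6 q$ ($l{\left(q \right)} = \left(6 + q\right) 6 = 36 + 6 q$)
$P{\left(Q \right)} = \frac{36 + 6 Q}{Q}$
$Y - P{\left(U{\left(Z,-3 \right)} \right)} = 1295 - \left(6 + \frac{36}{-3}\right) = 1295 - \left(6 + 36 \left(- \frac{1}{3}\right)\right) = 1295 - \left(6 - 12\right) = 1295 - -6 = 1295 + 6 = 1301$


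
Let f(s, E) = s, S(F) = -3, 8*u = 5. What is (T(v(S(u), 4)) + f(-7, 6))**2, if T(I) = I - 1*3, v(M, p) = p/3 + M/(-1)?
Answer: 289/9 ≈ 32.111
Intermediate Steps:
u = 5/8 (u = (1/8)*5 = 5/8 ≈ 0.62500)
v(M, p) = -M + p/3 (v(M, p) = p*(1/3) + M*(-1) = p/3 - M = -M + p/3)
T(I) = -3 + I (T(I) = I - 3 = -3 + I)
(T(v(S(u), 4)) + f(-7, 6))**2 = ((-3 + (-1*(-3) + (1/3)*4)) - 7)**2 = ((-3 + (3 + 4/3)) - 7)**2 = ((-3 + 13/3) - 7)**2 = (4/3 - 7)**2 = (-17/3)**2 = 289/9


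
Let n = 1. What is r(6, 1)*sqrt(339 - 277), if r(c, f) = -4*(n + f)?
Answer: -8*sqrt(62) ≈ -62.992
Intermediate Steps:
r(c, f) = -4 - 4*f (r(c, f) = -4*(1 + f) = -4 - 4*f)
r(6, 1)*sqrt(339 - 277) = (-4 - 4*1)*sqrt(339 - 277) = (-4 - 4)*sqrt(62) = -8*sqrt(62)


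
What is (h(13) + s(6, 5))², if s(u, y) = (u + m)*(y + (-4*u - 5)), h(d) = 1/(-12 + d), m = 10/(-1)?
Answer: 9409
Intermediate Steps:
m = -10 (m = 10*(-1) = -10)
s(u, y) = (-10 + u)*(-5 + y - 4*u) (s(u, y) = (u - 10)*(y + (-4*u - 5)) = (-10 + u)*(y + (-5 - 4*u)) = (-10 + u)*(-5 + y - 4*u))
(h(13) + s(6, 5))² = (1/(-12 + 13) + (50 - 10*5 - 4*6² + 35*6 + 6*5))² = (1/1 + (50 - 50 - 4*36 + 210 + 30))² = (1 + (50 - 50 - 144 + 210 + 30))² = (1 + 96)² = 97² = 9409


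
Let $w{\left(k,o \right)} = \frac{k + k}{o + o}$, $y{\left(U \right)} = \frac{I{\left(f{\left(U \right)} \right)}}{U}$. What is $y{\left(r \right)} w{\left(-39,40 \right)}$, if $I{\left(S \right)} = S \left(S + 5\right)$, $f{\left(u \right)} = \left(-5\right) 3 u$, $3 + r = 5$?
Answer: $- \frac{2925}{8} \approx -365.63$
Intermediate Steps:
$r = 2$ ($r = -3 + 5 = 2$)
$f{\left(u \right)} = - 15 u$
$I{\left(S \right)} = S \left(5 + S\right)$
$y{\left(U \right)} = -75 + 225 U$ ($y{\left(U \right)} = \frac{- 15 U \left(5 - 15 U\right)}{U} = \frac{\left(-15\right) U \left(5 - 15 U\right)}{U} = -75 + 225 U$)
$w{\left(k,o \right)} = \frac{k}{o}$ ($w{\left(k,o \right)} = \frac{2 k}{2 o} = 2 k \frac{1}{2 o} = \frac{k}{o}$)
$y{\left(r \right)} w{\left(-39,40 \right)} = \left(-75 + 225 \cdot 2\right) \left(- \frac{39}{40}\right) = \left(-75 + 450\right) \left(\left(-39\right) \frac{1}{40}\right) = 375 \left(- \frac{39}{40}\right) = - \frac{2925}{8}$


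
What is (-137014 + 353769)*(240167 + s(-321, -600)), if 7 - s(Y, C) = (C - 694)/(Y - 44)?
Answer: 3800244725816/73 ≈ 5.2058e+10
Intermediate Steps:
s(Y, C) = 7 - (-694 + C)/(-44 + Y) (s(Y, C) = 7 - (C - 694)/(Y - 44) = 7 - (-694 + C)/(-44 + Y))
(-137014 + 353769)*(240167 + s(-321, -600)) = (-137014 + 353769)*(240167 + (386 - 1*(-600) + 7*(-321))/(-44 - 321)) = 216755*(240167 + (386 + 600 - 2247)/(-365)) = 216755*(240167 - 1/365*(-1261)) = 216755*(240167 + 1261/365) = 216755*(87662216/365) = 3800244725816/73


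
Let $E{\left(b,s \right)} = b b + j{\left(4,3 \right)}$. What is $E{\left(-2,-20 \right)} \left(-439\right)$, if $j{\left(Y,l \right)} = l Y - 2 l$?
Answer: $-4390$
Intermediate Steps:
$j{\left(Y,l \right)} = - 2 l + Y l$ ($j{\left(Y,l \right)} = Y l - 2 l = - 2 l + Y l$)
$E{\left(b,s \right)} = 6 + b^{2}$ ($E{\left(b,s \right)} = b b + 3 \left(-2 + 4\right) = b^{2} + 3 \cdot 2 = b^{2} + 6 = 6 + b^{2}$)
$E{\left(-2,-20 \right)} \left(-439\right) = \left(6 + \left(-2\right)^{2}\right) \left(-439\right) = \left(6 + 4\right) \left(-439\right) = 10 \left(-439\right) = -4390$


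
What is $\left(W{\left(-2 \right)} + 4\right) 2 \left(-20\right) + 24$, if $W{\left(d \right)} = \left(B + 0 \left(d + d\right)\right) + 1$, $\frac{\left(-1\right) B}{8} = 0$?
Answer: $-176$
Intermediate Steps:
$B = 0$ ($B = \left(-8\right) 0 = 0$)
$W{\left(d \right)} = 1$ ($W{\left(d \right)} = \left(0 + 0 \left(d + d\right)\right) + 1 = \left(0 + 0 \cdot 2 d\right) + 1 = \left(0 + 0\right) + 1 = 0 + 1 = 1$)
$\left(W{\left(-2 \right)} + 4\right) 2 \left(-20\right) + 24 = \left(1 + 4\right) 2 \left(-20\right) + 24 = 5 \cdot 2 \left(-20\right) + 24 = 10 \left(-20\right) + 24 = -200 + 24 = -176$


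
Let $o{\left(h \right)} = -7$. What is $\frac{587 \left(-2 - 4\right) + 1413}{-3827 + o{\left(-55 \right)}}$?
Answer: $\frac{703}{1278} \approx 0.55008$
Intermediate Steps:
$\frac{587 \left(-2 - 4\right) + 1413}{-3827 + o{\left(-55 \right)}} = \frac{587 \left(-2 - 4\right) + 1413}{-3827 - 7} = \frac{587 \left(-2 - 4\right) + 1413}{-3834} = \left(587 \left(-6\right) + 1413\right) \left(- \frac{1}{3834}\right) = \left(-3522 + 1413\right) \left(- \frac{1}{3834}\right) = \left(-2109\right) \left(- \frac{1}{3834}\right) = \frac{703}{1278}$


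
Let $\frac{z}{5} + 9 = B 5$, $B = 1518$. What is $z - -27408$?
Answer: $65313$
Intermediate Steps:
$z = 37905$ ($z = -45 + 5 \cdot 1518 \cdot 5 = -45 + 5 \cdot 7590 = -45 + 37950 = 37905$)
$z - -27408 = 37905 - -27408 = 37905 + 27408 = 65313$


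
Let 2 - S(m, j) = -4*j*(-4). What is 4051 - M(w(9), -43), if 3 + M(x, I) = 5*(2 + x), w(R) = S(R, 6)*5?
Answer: 6394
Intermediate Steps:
S(m, j) = 2 - 16*j (S(m, j) = 2 - (-4*j)*(-4) = 2 - 16*j)
w(R) = -470 (w(R) = (2 - 16*6)*5 = (2 - 96)*5 = -94*5 = -470)
M(x, I) = 7 + 5*x (M(x, I) = -3 + 5*(2 + x) = -3 + (10 + 5*x) = 7 + 5*x)
4051 - M(w(9), -43) = 4051 - (7 + 5*(-470)) = 4051 - (7 - 2350) = 4051 - 1*(-2343) = 4051 + 2343 = 6394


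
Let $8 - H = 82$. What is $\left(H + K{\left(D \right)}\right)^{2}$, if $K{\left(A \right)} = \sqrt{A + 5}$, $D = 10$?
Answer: $\left(74 - \sqrt{15}\right)^{2} \approx 4917.8$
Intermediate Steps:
$K{\left(A \right)} = \sqrt{5 + A}$
$H = -74$ ($H = 8 - 82 = -74$)
$\left(H + K{\left(D \right)}\right)^{2} = \left(-74 + \sqrt{5 + 10}\right)^{2} = \left(-74 + \sqrt{15}\right)^{2}$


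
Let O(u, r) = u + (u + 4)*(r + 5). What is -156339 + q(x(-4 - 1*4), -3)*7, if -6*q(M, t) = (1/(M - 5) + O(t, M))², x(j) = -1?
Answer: -33769399/216 ≈ -1.5634e+5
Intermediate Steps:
O(u, r) = u + (4 + u)*(5 + r)
q(M, t) = -(20 + 1/(-5 + M) + 4*M + 6*t + M*t)²/6 (q(M, t) = -(1/(M - 5) + (20 + 4*M + 6*t + M*t))²/6 = -(1/(-5 + M) + (20 + 4*M + 6*t + M*t))²/6 = -(20 + 1/(-5 + M) + 4*M + 6*t + M*t)²/6)
-156339 + q(x(-4 - 1*4), -3)*7 = -156339 - (-99 - 30*(-3) + 4*(-1)² - 1*(-3) - 3*(-1)²)²/(6*(-5 - 1)²)*7 = -156339 - ⅙*(-99 + 90 + 4*1 + 3 - 3*1)²/(-6)²*7 = -156339 - ⅙*1/36*(-99 + 90 + 4 + 3 - 3)²*7 = -156339 - ⅙*1/36*(-5)²*7 = -156339 - ⅙*1/36*25*7 = -156339 - 25/216*7 = -156339 - 175/216 = -33769399/216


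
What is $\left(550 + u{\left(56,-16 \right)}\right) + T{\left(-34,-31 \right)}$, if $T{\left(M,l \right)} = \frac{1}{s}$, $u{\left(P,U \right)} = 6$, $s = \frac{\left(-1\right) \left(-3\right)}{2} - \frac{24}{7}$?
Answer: $\frac{14998}{27} \approx 555.48$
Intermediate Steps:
$s = - \frac{27}{14}$ ($s = 3 \cdot \frac{1}{2} - \frac{24}{7} = \frac{3}{2} - \frac{24}{7} = - \frac{27}{14} \approx -1.9286$)
$T{\left(M,l \right)} = - \frac{14}{27}$ ($T{\left(M,l \right)} = \frac{1}{- \frac{27}{14}} = - \frac{14}{27}$)
$\left(550 + u{\left(56,-16 \right)}\right) + T{\left(-34,-31 \right)} = \left(550 + 6\right) - \frac{14}{27} = 556 - \frac{14}{27} = \frac{14998}{27}$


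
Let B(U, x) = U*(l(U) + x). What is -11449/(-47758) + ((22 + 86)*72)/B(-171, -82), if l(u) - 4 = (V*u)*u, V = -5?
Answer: 10620783395/44245828922 ≈ 0.24004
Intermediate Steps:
l(u) = 4 - 5*u² (l(u) = 4 + (-5*u)*u = 4 - 5*u²)
B(U, x) = U*(4 + x - 5*U²) (B(U, x) = U*((4 - 5*U²) + x) = U*(4 + x - 5*U²))
-11449/(-47758) + ((22 + 86)*72)/B(-171, -82) = -11449/(-47758) + ((22 + 86)*72)/((-171*(4 - 82 - 5*(-171)²))) = -11449*(-1/47758) + (108*72)/((-171*(4 - 82 - 5*29241))) = 11449/47758 + 7776/((-171*(4 - 82 - 146205))) = 11449/47758 + 7776/((-171*(-146283))) = 11449/47758 + 7776/25014393 = 11449/47758 + 7776*(1/25014393) = 11449/47758 + 288/926459 = 10620783395/44245828922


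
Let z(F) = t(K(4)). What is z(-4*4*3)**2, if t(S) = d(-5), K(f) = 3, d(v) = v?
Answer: 25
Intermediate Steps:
t(S) = -5
z(F) = -5
z(-4*4*3)**2 = (-5)**2 = 25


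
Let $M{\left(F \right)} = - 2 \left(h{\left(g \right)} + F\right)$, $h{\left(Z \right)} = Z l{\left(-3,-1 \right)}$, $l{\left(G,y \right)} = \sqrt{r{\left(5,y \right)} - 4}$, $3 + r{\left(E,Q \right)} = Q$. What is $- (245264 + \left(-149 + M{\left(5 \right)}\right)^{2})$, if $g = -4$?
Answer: $-270033 + 5088 i \sqrt{2} \approx -2.7003 \cdot 10^{5} + 7195.5 i$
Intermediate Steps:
$r{\left(E,Q \right)} = -3 + Q$
$l{\left(G,y \right)} = \sqrt{-7 + y}$ ($l{\left(G,y \right)} = \sqrt{\left(-3 + y\right) - 4} = \sqrt{-7 + y}$)
$h{\left(Z \right)} = 2 i Z \sqrt{2}$ ($h{\left(Z \right)} = Z \sqrt{-7 - 1} = Z \sqrt{-8} = Z 2 i \sqrt{2} = 2 i Z \sqrt{2}$)
$M{\left(F \right)} = - 2 F + 16 i \sqrt{2}$ ($M{\left(F \right)} = - 2 \left(2 i \left(-4\right) \sqrt{2} + F\right) = - 2 \left(- 8 i \sqrt{2} + F\right) = - 2 \left(F - 8 i \sqrt{2}\right) = - 2 F + 16 i \sqrt{2}$)
$- (245264 + \left(-149 + M{\left(5 \right)}\right)^{2}) = - (245264 + \left(-149 + \left(\left(-2\right) 5 + 16 i \sqrt{2}\right)\right)^{2}) = - (245264 + \left(-149 - \left(10 - 16 i \sqrt{2}\right)\right)^{2}) = - (245264 + \left(-159 + 16 i \sqrt{2}\right)^{2}) = -245264 - \left(-159 + 16 i \sqrt{2}\right)^{2}$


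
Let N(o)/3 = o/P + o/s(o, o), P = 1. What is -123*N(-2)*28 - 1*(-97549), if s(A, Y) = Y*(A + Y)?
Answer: 120796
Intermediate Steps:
N(o) = 3*o + 3/(2*o) (N(o) = 3*(o/1 + o/((o*(o + o)))) = 3*(o*1 + o/((o*(2*o)))) = 3*(o + o/((2*o**2))) = 3*(o + o*(1/(2*o**2))) = 3*(o + 1/(2*o)) = 3*o + 3/(2*o))
-123*N(-2)*28 - 1*(-97549) = -123*(3*(-2) + (3/2)/(-2))*28 - 1*(-97549) = -123*(-6 + (3/2)*(-1/2))*28 + 97549 = -123*(-6 - 3/4)*28 + 97549 = -123*(-27/4)*28 + 97549 = (3321/4)*28 + 97549 = 23247 + 97549 = 120796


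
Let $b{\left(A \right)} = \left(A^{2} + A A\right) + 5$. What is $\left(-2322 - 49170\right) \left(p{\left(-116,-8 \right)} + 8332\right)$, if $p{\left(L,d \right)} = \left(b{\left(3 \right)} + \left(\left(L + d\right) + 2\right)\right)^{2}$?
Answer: $-933704436$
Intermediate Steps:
$b{\left(A \right)} = 5 + 2 A^{2}$ ($b{\left(A \right)} = \left(A^{2} + A^{2}\right) + 5 = 2 A^{2} + 5 = 5 + 2 A^{2}$)
$p{\left(L,d \right)} = \left(25 + L + d\right)^{2}$ ($p{\left(L,d \right)} = \left(\left(5 + 2 \cdot 3^{2}\right) + \left(\left(L + d\right) + 2\right)\right)^{2} = \left(\left(5 + 2 \cdot 9\right) + \left(2 + L + d\right)\right)^{2} = \left(\left(5 + 18\right) + \left(2 + L + d\right)\right)^{2} = \left(23 + \left(2 + L + d\right)\right)^{2} = \left(25 + L + d\right)^{2}$)
$\left(-2322 - 49170\right) \left(p{\left(-116,-8 \right)} + 8332\right) = \left(-2322 - 49170\right) \left(\left(25 - 116 - 8\right)^{2} + 8332\right) = - 51492 \left(\left(-99\right)^{2} + 8332\right) = - 51492 \left(9801 + 8332\right) = \left(-51492\right) 18133 = -933704436$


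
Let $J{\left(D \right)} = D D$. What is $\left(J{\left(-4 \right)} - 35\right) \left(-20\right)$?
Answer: $380$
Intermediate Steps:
$J{\left(D \right)} = D^{2}$
$\left(J{\left(-4 \right)} - 35\right) \left(-20\right) = \left(\left(-4\right)^{2} - 35\right) \left(-20\right) = \left(16 - 35\right) \left(-20\right) = \left(-19\right) \left(-20\right) = 380$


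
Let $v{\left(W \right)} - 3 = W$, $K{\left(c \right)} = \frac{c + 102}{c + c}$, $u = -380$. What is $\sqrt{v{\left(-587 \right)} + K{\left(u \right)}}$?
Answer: $\frac{i \sqrt{21069195}}{190} \approx 24.159 i$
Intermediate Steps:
$K{\left(c \right)} = \frac{102 + c}{2 c}$
$v{\left(W \right)} = 3 + W$
$\sqrt{v{\left(-587 \right)} + K{\left(u \right)}} = \sqrt{\left(3 - 587\right) + \frac{102 - 380}{2 \left(-380\right)}} = \sqrt{-584 + \frac{1}{2} \left(- \frac{1}{380}\right) \left(-278\right)} = \sqrt{-584 + \frac{139}{380}} = \sqrt{- \frac{221781}{380}} = \frac{i \sqrt{21069195}}{190}$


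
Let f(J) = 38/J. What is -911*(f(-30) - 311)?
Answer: 4267124/15 ≈ 2.8448e+5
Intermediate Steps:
-911*(f(-30) - 311) = -911*(38/(-30) - 311) = -911*(38*(-1/30) - 311) = -911*(-19/15 - 311) = -911*(-4684/15) = 4267124/15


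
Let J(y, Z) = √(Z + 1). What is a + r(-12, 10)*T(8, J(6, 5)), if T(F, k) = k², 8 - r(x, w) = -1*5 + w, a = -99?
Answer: -81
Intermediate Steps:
J(y, Z) = √(1 + Z)
r(x, w) = 13 - w (r(x, w) = 8 - (-1*5 + w) = 8 - (-5 + w) = 8 + (5 - w) = 13 - w)
a + r(-12, 10)*T(8, J(6, 5)) = -99 + (13 - 1*10)*(√(1 + 5))² = -99 + (13 - 10)*(√6)² = -99 + 3*6 = -99 + 18 = -81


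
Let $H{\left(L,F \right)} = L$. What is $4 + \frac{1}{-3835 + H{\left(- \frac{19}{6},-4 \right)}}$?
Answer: $\frac{92110}{23029} \approx 3.9997$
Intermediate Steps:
$4 + \frac{1}{-3835 + H{\left(- \frac{19}{6},-4 \right)}} = 4 + \frac{1}{-3835 - \frac{19}{6}} = 4 + \frac{1}{- \frac{23029}{6}} = 4 - \frac{6}{23029} = \frac{92110}{23029}$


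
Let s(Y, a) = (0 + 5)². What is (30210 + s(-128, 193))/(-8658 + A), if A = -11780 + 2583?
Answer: -6047/3571 ≈ -1.6934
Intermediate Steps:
A = -9197
s(Y, a) = 25 (s(Y, a) = 5² = 25)
(30210 + s(-128, 193))/(-8658 + A) = (30210 + 25)/(-8658 - 9197) = 30235/(-17855) = 30235*(-1/17855) = -6047/3571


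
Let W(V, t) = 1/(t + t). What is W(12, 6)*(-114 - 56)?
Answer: -85/6 ≈ -14.167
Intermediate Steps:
W(V, t) = 1/(2*t)
W(12, 6)*(-114 - 56) = ((½)/6)*(-114 - 56) = ((½)*(⅙))*(-170) = (1/12)*(-170) = -85/6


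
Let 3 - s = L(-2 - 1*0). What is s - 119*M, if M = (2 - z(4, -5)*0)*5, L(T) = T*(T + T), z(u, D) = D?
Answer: -1195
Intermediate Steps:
L(T) = 2*T**2 (L(T) = T*(2*T) = 2*T**2)
s = -5 (s = 3 - 2*(-2 - 1*0)**2 = 3 - 2*(-2 + 0)**2 = 3 - 2*(-2)**2 = 3 - 2*4 = 3 - 1*8 = 3 - 8 = -5)
M = 10 (M = (2 - 1*(-5)*0)*5 = (2 + 5*0)*5 = (2 + 0)*5 = 2*5 = 10)
s - 119*M = -5 - 119*10 = -5 - 1190 = -1195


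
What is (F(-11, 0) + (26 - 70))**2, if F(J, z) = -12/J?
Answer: 222784/121 ≈ 1841.2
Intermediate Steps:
(F(-11, 0) + (26 - 70))**2 = (-12/(-11) + (26 - 70))**2 = (-12*(-1/11) - 44)**2 = (12/11 - 44)**2 = (-472/11)**2 = 222784/121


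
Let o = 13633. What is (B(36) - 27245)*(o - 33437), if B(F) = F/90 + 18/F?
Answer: 2697710782/5 ≈ 5.3954e+8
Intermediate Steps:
B(F) = 18/F + F/90 (B(F) = F*(1/90) + 18/F = F/90 + 18/F = 18/F + F/90)
(B(36) - 27245)*(o - 33437) = ((18/36 + (1/90)*36) - 27245)*(13633 - 33437) = ((18*(1/36) + 2/5) - 27245)*(-19804) = ((1/2 + 2/5) - 27245)*(-19804) = (9/10 - 27245)*(-19804) = -272441/10*(-19804) = 2697710782/5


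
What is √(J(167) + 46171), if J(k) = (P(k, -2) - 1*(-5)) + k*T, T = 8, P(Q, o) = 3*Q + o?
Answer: √48011 ≈ 219.11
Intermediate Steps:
P(Q, o) = o + 3*Q
J(k) = 3 + 11*k (J(k) = ((-2 + 3*k) - 1*(-5)) + k*8 = ((-2 + 3*k) + 5) + 8*k = (3 + 3*k) + 8*k = 3 + 11*k)
√(J(167) + 46171) = √((3 + 11*167) + 46171) = √((3 + 1837) + 46171) = √(1840 + 46171) = √48011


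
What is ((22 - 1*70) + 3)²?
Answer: 2025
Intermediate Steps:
((22 - 1*70) + 3)² = ((22 - 70) + 3)² = (-48 + 3)² = (-45)² = 2025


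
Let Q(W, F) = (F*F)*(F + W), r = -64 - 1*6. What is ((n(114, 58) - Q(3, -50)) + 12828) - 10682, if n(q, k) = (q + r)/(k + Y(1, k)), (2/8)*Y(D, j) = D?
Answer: 3709048/31 ≈ 1.1965e+5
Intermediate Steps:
Y(D, j) = 4*D
r = -70 (r = -64 - 6 = -70)
Q(W, F) = F²*(F + W)
n(q, k) = (-70 + q)/(4 + k) (n(q, k) = (q - 70)/(k + 4*1) = (-70 + q)/(k + 4) = (-70 + q)/(4 + k))
((n(114, 58) - Q(3, -50)) + 12828) - 10682 = (((-70 + 114)/(4 + 58) - (-50)²*(-50 + 3)) + 12828) - 10682 = ((44/62 - 2500*(-47)) + 12828) - 10682 = (((1/62)*44 - 1*(-117500)) + 12828) - 10682 = ((22/31 + 117500) + 12828) - 10682 = (3642522/31 + 12828) - 10682 = 4040190/31 - 10682 = 3709048/31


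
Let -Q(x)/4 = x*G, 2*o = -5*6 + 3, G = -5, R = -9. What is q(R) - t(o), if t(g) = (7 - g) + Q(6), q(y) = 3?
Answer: -275/2 ≈ -137.50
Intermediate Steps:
o = -27/2 (o = (-5*6 + 3)/2 = (-30 + 3)/2 = (1/2)*(-27) = -27/2 ≈ -13.500)
Q(x) = 20*x (Q(x) = -4*x*(-5) = -(-20)*x = 20*x)
t(g) = 127 - g (t(g) = (7 - g) + 20*6 = (7 - g) + 120 = 127 - g)
q(R) - t(o) = 3 - (127 - 1*(-27/2)) = 3 - (127 + 27/2) = 3 - 1*281/2 = 3 - 281/2 = -275/2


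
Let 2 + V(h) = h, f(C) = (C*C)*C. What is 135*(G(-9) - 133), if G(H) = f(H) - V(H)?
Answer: -114885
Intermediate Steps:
f(C) = C**3 (f(C) = C**2*C = C**3)
V(h) = -2 + h
G(H) = 2 + H**3 - H (G(H) = H**3 - (-2 + H) = H**3 + (2 - H) = 2 + H**3 - H)
135*(G(-9) - 133) = 135*((2 + (-9)**3 - 1*(-9)) - 133) = 135*((2 - 729 + 9) - 133) = 135*(-718 - 133) = 135*(-851) = -114885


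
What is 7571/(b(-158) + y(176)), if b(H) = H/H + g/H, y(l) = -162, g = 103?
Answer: -1196218/25541 ≈ -46.835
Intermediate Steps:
b(H) = 1 + 103/H (b(H) = H/H + 103/H = 1 + 103/H)
7571/(b(-158) + y(176)) = 7571/((103 - 158)/(-158) - 162) = 7571/(-1/158*(-55) - 162) = 7571/(55/158 - 162) = 7571/(-25541/158) = 7571*(-158/25541) = -1196218/25541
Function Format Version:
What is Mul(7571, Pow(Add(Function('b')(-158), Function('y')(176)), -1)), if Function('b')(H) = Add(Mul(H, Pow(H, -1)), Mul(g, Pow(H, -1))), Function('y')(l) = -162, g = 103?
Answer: Rational(-1196218, 25541) ≈ -46.835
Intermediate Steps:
Function('b')(H) = Add(1, Mul(103, Pow(H, -1))) (Function('b')(H) = Add(Mul(H, Pow(H, -1)), Mul(103, Pow(H, -1))) = Add(1, Mul(103, Pow(H, -1))))
Mul(7571, Pow(Add(Function('b')(-158), Function('y')(176)), -1)) = Mul(7571, Pow(Add(Mul(Pow(-158, -1), Add(103, -158)), -162), -1)) = Mul(7571, Pow(Add(Mul(Rational(-1, 158), -55), -162), -1)) = Mul(7571, Pow(Add(Rational(55, 158), -162), -1)) = Mul(7571, Pow(Rational(-25541, 158), -1)) = Mul(7571, Rational(-158, 25541)) = Rational(-1196218, 25541)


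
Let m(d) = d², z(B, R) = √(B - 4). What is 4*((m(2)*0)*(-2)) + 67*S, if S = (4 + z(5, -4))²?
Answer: 1675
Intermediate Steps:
z(B, R) = √(-4 + B)
S = 25 (S = (4 + √(-4 + 5))² = (4 + √1)² = (4 + 1)² = 5² = 25)
4*((m(2)*0)*(-2)) + 67*S = 4*((2²*0)*(-2)) + 67*25 = 4*((4*0)*(-2)) + 1675 = 4*(0*(-2)) + 1675 = 4*0 + 1675 = 0 + 1675 = 1675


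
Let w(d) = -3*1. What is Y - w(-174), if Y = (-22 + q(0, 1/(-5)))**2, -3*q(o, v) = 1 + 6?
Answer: 5356/9 ≈ 595.11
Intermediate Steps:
q(o, v) = -7/3 (q(o, v) = -(1 + 6)/3 = -1/3*7 = -7/3)
Y = 5329/9 (Y = (-22 - 7/3)**2 = (-73/3)**2 = 5329/9 ≈ 592.11)
w(d) = -3
Y - w(-174) = 5329/9 - 1*(-3) = 5329/9 + 3 = 5356/9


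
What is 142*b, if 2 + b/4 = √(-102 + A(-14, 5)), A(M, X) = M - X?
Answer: -1136 + 6248*I ≈ -1136.0 + 6248.0*I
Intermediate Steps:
b = -8 + 44*I (b = -8 + 4*√(-102 + (-14 - 1*5)) = -8 + 4*√(-102 + (-14 - 5)) = -8 + 4*√(-102 - 19) = -8 + 4*√(-121) = -8 + 4*(11*I) = -8 + 44*I ≈ -8.0 + 44.0*I)
142*b = 142*(-8 + 44*I) = -1136 + 6248*I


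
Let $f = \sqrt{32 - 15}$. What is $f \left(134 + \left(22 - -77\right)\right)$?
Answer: $233 \sqrt{17} \approx 960.68$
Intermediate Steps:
$f = \sqrt{17} \approx 4.1231$
$f \left(134 + \left(22 - -77\right)\right) = \sqrt{17} \left(134 + \left(22 - -77\right)\right) = \sqrt{17} \left(134 + \left(22 + 77\right)\right) = \sqrt{17} \left(134 + 99\right) = \sqrt{17} \cdot 233 = 233 \sqrt{17}$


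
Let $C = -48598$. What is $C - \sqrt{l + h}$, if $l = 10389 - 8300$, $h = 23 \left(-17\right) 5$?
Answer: $-48598 - \sqrt{134} \approx -48610.0$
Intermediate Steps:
$h = -1955$ ($h = \left(-391\right) 5 = -1955$)
$l = 2089$ ($l = 10389 - 8300 = 2089$)
$C - \sqrt{l + h} = -48598 - \sqrt{2089 - 1955} = -48598 - \sqrt{134}$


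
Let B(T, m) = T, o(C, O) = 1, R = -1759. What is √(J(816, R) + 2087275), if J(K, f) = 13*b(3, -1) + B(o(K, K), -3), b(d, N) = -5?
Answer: √2087211 ≈ 1444.7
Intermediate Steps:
J(K, f) = -64 (J(K, f) = 13*(-5) + 1 = -65 + 1 = -64)
√(J(816, R) + 2087275) = √(-64 + 2087275) = √2087211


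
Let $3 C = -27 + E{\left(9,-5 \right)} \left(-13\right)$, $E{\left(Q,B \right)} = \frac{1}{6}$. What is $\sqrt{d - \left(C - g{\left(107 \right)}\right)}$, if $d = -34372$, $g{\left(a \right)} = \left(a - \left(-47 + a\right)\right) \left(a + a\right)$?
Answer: $\frac{i \sqrt{874954}}{6} \approx 155.9 i$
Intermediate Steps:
$E{\left(Q,B \right)} = \frac{1}{6}$
$g{\left(a \right)} = 94 a$ ($g{\left(a \right)} = 47 \cdot 2 a = 94 a$)
$C = - \frac{175}{18}$ ($C = \frac{-27 + \frac{1}{6} \left(-13\right)}{3} = \frac{-27 - \frac{13}{6}}{3} = \frac{1}{3} \left(- \frac{175}{6}\right) = - \frac{175}{18} \approx -9.7222$)
$\sqrt{d - \left(C - g{\left(107 \right)}\right)} = \sqrt{-34372 + \left(94 \cdot 107 - - \frac{175}{18}\right)} = \sqrt{-34372 + \left(10058 + \frac{175}{18}\right)} = \sqrt{-34372 + \frac{181219}{18}} = \sqrt{- \frac{437477}{18}} = \frac{i \sqrt{874954}}{6}$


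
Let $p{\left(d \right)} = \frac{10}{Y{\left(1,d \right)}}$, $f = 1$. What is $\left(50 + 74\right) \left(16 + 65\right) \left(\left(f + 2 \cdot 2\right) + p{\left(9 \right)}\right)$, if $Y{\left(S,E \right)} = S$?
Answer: $150660$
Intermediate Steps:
$p{\left(d \right)} = 10$ ($p{\left(d \right)} = \frac{10}{1} = 10 \cdot 1 = 10$)
$\left(50 + 74\right) \left(16 + 65\right) \left(\left(f + 2 \cdot 2\right) + p{\left(9 \right)}\right) = \left(50 + 74\right) \left(16 + 65\right) \left(\left(1 + 2 \cdot 2\right) + 10\right) = 124 \cdot 81 \left(\left(1 + 4\right) + 10\right) = 10044 \left(5 + 10\right) = 10044 \cdot 15 = 150660$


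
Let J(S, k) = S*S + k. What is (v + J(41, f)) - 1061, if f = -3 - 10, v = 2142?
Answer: 2749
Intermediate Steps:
f = -13
J(S, k) = k + S² (J(S, k) = S² + k = k + S²)
(v + J(41, f)) - 1061 = (2142 + (-13 + 41²)) - 1061 = (2142 + (-13 + 1681)) - 1061 = (2142 + 1668) - 1061 = 3810 - 1061 = 2749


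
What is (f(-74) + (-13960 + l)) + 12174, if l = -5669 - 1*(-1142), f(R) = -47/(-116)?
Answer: -732261/116 ≈ -6312.6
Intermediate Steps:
f(R) = 47/116 (f(R) = -47*(-1/116) = 47/116)
l = -4527 (l = -5669 + 1142 = -4527)
(f(-74) + (-13960 + l)) + 12174 = (47/116 + (-13960 - 4527)) + 12174 = (47/116 - 18487) + 12174 = -2144445/116 + 12174 = -732261/116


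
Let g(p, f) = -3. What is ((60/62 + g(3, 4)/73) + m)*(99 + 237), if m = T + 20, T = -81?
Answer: -45677856/2263 ≈ -20185.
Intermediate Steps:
m = -61 (m = -81 + 20 = -61)
((60/62 + g(3, 4)/73) + m)*(99 + 237) = ((60/62 - 3/73) - 61)*(99 + 237) = ((60*(1/62) - 3*1/73) - 61)*336 = ((30/31 - 3/73) - 61)*336 = (2097/2263 - 61)*336 = -135946/2263*336 = -45677856/2263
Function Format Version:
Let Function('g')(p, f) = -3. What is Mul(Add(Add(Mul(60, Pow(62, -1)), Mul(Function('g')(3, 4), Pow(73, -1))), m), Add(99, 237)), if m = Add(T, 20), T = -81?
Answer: Rational(-45677856, 2263) ≈ -20185.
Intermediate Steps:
m = -61 (m = Add(-81, 20) = -61)
Mul(Add(Add(Mul(60, Pow(62, -1)), Mul(Function('g')(3, 4), Pow(73, -1))), m), Add(99, 237)) = Mul(Add(Add(Mul(60, Pow(62, -1)), Mul(-3, Pow(73, -1))), -61), Add(99, 237)) = Mul(Add(Add(Mul(60, Rational(1, 62)), Mul(-3, Rational(1, 73))), -61), 336) = Mul(Add(Add(Rational(30, 31), Rational(-3, 73)), -61), 336) = Mul(Add(Rational(2097, 2263), -61), 336) = Mul(Rational(-135946, 2263), 336) = Rational(-45677856, 2263)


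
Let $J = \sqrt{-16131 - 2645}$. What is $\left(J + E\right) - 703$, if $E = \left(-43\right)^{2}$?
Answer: $1146 + 2 i \sqrt{4694} \approx 1146.0 + 137.03 i$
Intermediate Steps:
$E = 1849$
$J = 2 i \sqrt{4694}$ ($J = \sqrt{-18776} = 2 i \sqrt{4694} \approx 137.03 i$)
$\left(J + E\right) - 703 = \left(2 i \sqrt{4694} + 1849\right) - 703 = \left(1849 + 2 i \sqrt{4694}\right) - 703 = 1146 + 2 i \sqrt{4694}$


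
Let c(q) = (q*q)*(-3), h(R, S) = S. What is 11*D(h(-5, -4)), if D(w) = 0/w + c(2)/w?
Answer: 33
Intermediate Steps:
c(q) = -3*q**2 (c(q) = q**2*(-3) = -3*q**2)
D(w) = -12/w (D(w) = 0/w + (-3*2**2)/w = 0 + (-3*4)/w = 0 - 12/w = -12/w)
11*D(h(-5, -4)) = 11*(-12/(-4)) = 11*(-12*(-1/4)) = 11*3 = 33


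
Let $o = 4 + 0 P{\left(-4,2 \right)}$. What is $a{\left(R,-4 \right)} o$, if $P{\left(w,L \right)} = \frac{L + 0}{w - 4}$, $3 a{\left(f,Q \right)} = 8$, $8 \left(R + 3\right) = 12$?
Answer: $\frac{32}{3} \approx 10.667$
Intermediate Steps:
$R = - \frac{3}{2}$ ($R = -3 + \frac{1}{8} \cdot 12 = -3 + \frac{3}{2} = - \frac{3}{2} \approx -1.5$)
$a{\left(f,Q \right)} = \frac{8}{3}$ ($a{\left(f,Q \right)} = \frac{1}{3} \cdot 8 = \frac{8}{3}$)
$P{\left(w,L \right)} = \frac{L}{-4 + w}$
$o = 4$ ($o = 4 + 0 \frac{2}{-4 - 4} = 4 + 0 \frac{2}{-8} = 4 + 0 \cdot 2 \left(- \frac{1}{8}\right) = 4 + 0 \left(- \frac{1}{4}\right) = 4 + 0 = 4$)
$a{\left(R,-4 \right)} o = \frac{8}{3} \cdot 4 = \frac{32}{3}$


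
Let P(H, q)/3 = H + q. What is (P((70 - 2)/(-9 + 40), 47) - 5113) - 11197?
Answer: -501035/31 ≈ -16162.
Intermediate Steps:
P(H, q) = 3*H + 3*q (P(H, q) = 3*(H + q) = 3*H + 3*q)
(P((70 - 2)/(-9 + 40), 47) - 5113) - 11197 = ((3*((70 - 2)/(-9 + 40)) + 3*47) - 5113) - 11197 = ((3*(68/31) + 141) - 5113) - 11197 = ((204/31 + 141) - 5113) - 11197 = (4575/31 - 5113) - 11197 = -153928/31 - 11197 = -501035/31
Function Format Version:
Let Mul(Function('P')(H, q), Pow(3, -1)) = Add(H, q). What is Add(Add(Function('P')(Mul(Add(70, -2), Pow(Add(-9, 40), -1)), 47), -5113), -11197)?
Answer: Rational(-501035, 31) ≈ -16162.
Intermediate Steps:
Function('P')(H, q) = Add(Mul(3, H), Mul(3, q)) (Function('P')(H, q) = Mul(3, Add(H, q)) = Add(Mul(3, H), Mul(3, q)))
Add(Add(Function('P')(Mul(Add(70, -2), Pow(Add(-9, 40), -1)), 47), -5113), -11197) = Add(Add(Add(Mul(3, Mul(Add(70, -2), Pow(Add(-9, 40), -1))), Mul(3, 47)), -5113), -11197) = Add(Add(Add(Mul(3, Mul(68, Pow(31, -1))), 141), -5113), -11197) = Add(Add(Add(Mul(3, Mul(68, Rational(1, 31))), 141), -5113), -11197) = Add(Add(Add(Mul(3, Rational(68, 31)), 141), -5113), -11197) = Add(Add(Add(Rational(204, 31), 141), -5113), -11197) = Add(Add(Rational(4575, 31), -5113), -11197) = Add(Rational(-153928, 31), -11197) = Rational(-501035, 31)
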